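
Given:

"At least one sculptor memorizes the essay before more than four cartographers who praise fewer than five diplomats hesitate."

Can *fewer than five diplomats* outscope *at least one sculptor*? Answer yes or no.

*fewer than five diplomats* sits inside the relative clause *who praise fewer than five diplomats*, which is itself inside the adjunct *before more than four cartographers who praise fewer than five diplomats hesitate*.
Nested islands: the RC island is itself inside an adjunct island, so wide scope is doubly excluded.
The inverse ordering *fewer than five diplomats* > *at least one sculptor* is therefore underivable.
(Only the surface reading survives: one fixed sculptor with respect to all the relevant diplomats.)

No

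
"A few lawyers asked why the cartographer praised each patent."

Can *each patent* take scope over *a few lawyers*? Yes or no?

The DP *each patent* is contained in the embedded question *why the cartographer praised each patent*.
An indirect question is a wh-island; the filled [Spec,CP] blocks QR across the CP edge.
*each patent* > *a few lawyers* would require crossing that boundary, which is illicit.

No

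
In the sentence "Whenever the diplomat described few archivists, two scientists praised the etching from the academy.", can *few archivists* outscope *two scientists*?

No

Structurally, *few archivists* is inside the adjunct clause *whenever the diplomat described few archivists*.
Adjunct clauses are scope islands: a quantifier inside an adjunct cannot raise into the matrix clause.
The ordering *few archivists* > *two scientists* is therefore underivable.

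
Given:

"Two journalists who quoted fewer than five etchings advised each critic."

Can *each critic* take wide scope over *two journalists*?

Yes

The RC *who quoted fewer than five etchings* is an island, but *each critic* is not inside it — it is the matrix object, a clausemate of *two journalists*.
No island intervenes, so both surface and inverse scope are derivable.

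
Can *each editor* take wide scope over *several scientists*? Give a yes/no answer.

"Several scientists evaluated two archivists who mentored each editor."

The target quantifier *each editor* is part of the relative clause *who mentored each editor* modifying *two archivists*.
The relative clause forms an island for QR, so the quantifier is confined to the head noun's restrictor.
*each editor* > *several scientists* would require crossing that boundary, which is illicit.

No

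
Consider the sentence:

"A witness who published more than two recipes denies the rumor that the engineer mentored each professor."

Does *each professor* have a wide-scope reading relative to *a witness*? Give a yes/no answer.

No

Structurally, *each professor* is inside the complex NP *the rumor that the engineer mentored each professor*.
The complex NP is opaque for QR — the quantifier is frozen inside the noun's complement.
So *each professor* cannot raise high enough to outscope *a witness*; only the surface ordering *a witness* > *each professor* is available.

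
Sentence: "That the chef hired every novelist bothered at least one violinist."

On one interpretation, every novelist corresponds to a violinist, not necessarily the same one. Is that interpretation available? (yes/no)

This is the *every novelist* > *at least one violinist* reading.
*every novelist* occurs within the sentential subject *that the chef hired every novelist*.
The subject-island constraint blocks QR out of a clausal subject.
*every novelist* > *at least one violinist* would require crossing that boundary, which is illicit.

No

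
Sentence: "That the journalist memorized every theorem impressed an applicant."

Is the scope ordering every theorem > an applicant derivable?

No

*every theorem* is embedded in the sentential subject *that the journalist memorized every theorem*.
The subject-island constraint blocks QR out of a clausal subject.
So *every theorem* cannot raise to a position above *an applicant*.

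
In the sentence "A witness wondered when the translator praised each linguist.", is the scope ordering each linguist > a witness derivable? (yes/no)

*each linguist* sits inside the embedded question *when the translator praised each linguist*.
Embedded questions are wh-islands: a quantifier inside an indirect question cannot QR into the matrix clause.
So *each linguist* cannot raise high enough to outscope *a witness*; only the surface ordering *a witness* > *each linguist* is available.

No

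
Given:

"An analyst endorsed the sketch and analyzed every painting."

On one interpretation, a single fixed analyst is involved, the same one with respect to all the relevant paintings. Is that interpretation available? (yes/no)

Yes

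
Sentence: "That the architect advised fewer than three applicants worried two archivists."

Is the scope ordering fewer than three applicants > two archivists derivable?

No

*fewer than three applicants* is embedded in the sentential subject *that the architect advised fewer than three applicants*.
Sentential subjects are islands: a quantifier inside the subject clause cannot raise over the matrix predicate.
*fewer than three applicants* is confined to the island and cannot take scope over *two archivists*.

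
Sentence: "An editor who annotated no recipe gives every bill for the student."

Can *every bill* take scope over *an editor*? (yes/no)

The RC *who annotated no recipe* is an island, but *every bill* is not inside it — it is the matrix object, a clausemate of *an editor*.
Clause-internal QR can adjoin the lower DP above the subject, yielding the inverse reading.

Yes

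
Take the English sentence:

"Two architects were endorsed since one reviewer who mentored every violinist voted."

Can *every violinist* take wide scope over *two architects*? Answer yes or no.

*every violinist* sits inside the relative clause *who mentored every violinist*, which is itself inside the adjunct *since one reviewer who mentored every violinist voted*.
Two island boundaries intervene — the relative clause and the adjunct. Either alone would block QR.
*every violinist* is confined to the island and cannot take scope over *two architects*.

No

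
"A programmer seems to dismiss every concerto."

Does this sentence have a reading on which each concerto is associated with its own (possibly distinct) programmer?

This is the *every concerto* > *a programmer* reading.
*every concerto* is inside a raising infinitive, which is transparent to QR (no CP barrier), so it behaves as a matrix argument.
Since no island is crossed, the inverse ordering is licensed alongside surface scope.

Yes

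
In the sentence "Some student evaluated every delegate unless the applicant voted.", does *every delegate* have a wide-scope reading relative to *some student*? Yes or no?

*every delegate* is a matrix argument; the adjunct is an island but the target quantifier is outside it.
Since no island is crossed, the inverse ordering is licensed alongside surface scope.
The sentence is scopally ambiguous between *some student* > *every delegate* and *every delegate* > *some student*.

Yes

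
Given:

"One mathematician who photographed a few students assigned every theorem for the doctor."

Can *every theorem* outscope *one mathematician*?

Although the sentence contains a relative clause (*who photographed a few students*), *every theorem* is outside it, in the matrix VP.
QR within a single clause is free, so the lower quantifier may take scope over the higher one.

Yes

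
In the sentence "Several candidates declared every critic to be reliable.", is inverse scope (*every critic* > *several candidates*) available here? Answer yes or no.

Yes

This is an ECM construction: *every critic* is the infinitival subject, Case-marked by the matrix verb, and the infinitive is transparent for QR.
No island intervenes, so both surface and inverse scope are derivable.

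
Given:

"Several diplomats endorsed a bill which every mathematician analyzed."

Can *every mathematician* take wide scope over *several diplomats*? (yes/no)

No

*every mathematician* sits inside the relative clause *which every mathematician analyzed* modifying *a bill*.
QR out of a relative clause is ruled out by the relative-clause island constraint.
So *every mathematician* cannot raise high enough to outscope *several diplomats*; only the surface ordering *several diplomats* > *every mathematician* is available.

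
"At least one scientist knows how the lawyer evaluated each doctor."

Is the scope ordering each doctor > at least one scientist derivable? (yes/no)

No

The DP *each doctor* is contained in the embedded question *how the lawyer evaluated each doctor*.
QR across an interrogative CP boundary is ruled out as a wh-island violation.
*each doctor* > *at least one scientist* would require crossing that boundary, which is illicit.
(Only the surface reading survives: one fixed scientist with respect to all the relevant doctors.)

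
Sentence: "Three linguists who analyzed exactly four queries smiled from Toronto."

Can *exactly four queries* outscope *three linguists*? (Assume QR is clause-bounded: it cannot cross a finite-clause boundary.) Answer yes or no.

No

The DP *exactly four queries* is contained in the relative clause *who analyzed exactly four queries*.
Quantifiers inside a relative clause are trapped there; the RC boundary blocks QR.
So the wide-scope reading for *exactly four queries* is blocked.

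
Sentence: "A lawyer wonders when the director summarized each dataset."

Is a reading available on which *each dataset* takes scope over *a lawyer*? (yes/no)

No

*each dataset* sits inside the embedded question *when the director summarized each dataset*.
Embedded questions are wh-islands: a quantifier inside an indirect question cannot QR into the matrix clause.
The inverse ordering *each dataset* > *a lawyer* is therefore underivable.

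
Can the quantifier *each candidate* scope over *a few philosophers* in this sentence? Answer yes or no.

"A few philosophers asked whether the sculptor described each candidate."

The target quantifier *each candidate* is part of the embedded question *whether the sculptor described each candidate*.
An indirect question is a wh-island; the filled [Spec,CP] blocks QR across the CP edge.
So *each candidate* cannot raise high enough to outscope *a few philosophers*; only the surface ordering *a few philosophers* > *each candidate* is available.

No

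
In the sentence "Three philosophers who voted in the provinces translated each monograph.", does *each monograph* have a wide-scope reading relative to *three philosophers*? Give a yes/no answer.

Yes

*each monograph* sits in the matrix clause, not in the relative clause on *three philosophers*.
Clause-internal QR can adjoin the lower DP above the subject, yielding the inverse reading.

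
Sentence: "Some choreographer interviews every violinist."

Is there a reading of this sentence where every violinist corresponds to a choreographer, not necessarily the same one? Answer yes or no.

The described interpretation is the *every violinist* > *some choreographer* scoping.
*every violinist* and *some choreographer* are in the same minimal clause.
Nothing blocks QR of the lower DP to a position above the higher one, so inverse scope is available.

Yes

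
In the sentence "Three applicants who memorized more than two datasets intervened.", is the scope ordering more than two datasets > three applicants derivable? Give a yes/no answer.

The target quantifier *more than two datasets* is part of the relative clause *who memorized more than two datasets*.
The relative clause forms an island for QR, so the quantifier is confined to the head noun's restrictor.
There is no licit LF on which *more than two datasets* c-commands *three applicants*.

No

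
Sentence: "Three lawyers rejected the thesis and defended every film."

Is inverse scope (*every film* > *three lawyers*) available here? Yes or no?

No

*every film* is embedded in one conjunct of the coordinate structure (*defended every film*).
The Coordinate Structure Constraint blocks movement (including QR) out of a single conjunct.
*every film* > *three lawyers* would require crossing that boundary, which is illicit.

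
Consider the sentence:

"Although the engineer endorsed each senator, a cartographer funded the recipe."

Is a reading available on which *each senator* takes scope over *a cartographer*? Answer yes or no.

*each senator* sits inside the adjunct clause *although the engineer endorsed each senator*.
Adverbial clauses are not L-marked, so they are barriers for QR — the quantifier cannot escape the adjunct.
*each senator* is confined to the island and cannot take scope over *a cartographer*.

No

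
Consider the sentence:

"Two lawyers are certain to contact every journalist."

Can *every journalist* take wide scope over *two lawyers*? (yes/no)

Yes

*every journalist* is the object of the infinitival complement of a raising predicate; raising infinitives are transparent for QR, so the two DPs are in effect clausemates.
Since no island is crossed, the inverse ordering is licensed alongside surface scope.
Both orderings are possible: *two lawyers* > *every journalist* and *every journalist* > *two lawyers*.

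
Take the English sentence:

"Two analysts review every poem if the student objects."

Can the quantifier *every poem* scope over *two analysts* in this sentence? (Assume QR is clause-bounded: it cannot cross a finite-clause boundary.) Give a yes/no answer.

Although there is an adjunct clause, *every poem* is in the main clause, not inside the adjunct.
Nothing blocks QR of the lower DP to a position above the higher one, so inverse scope is available.
So *every poem* > *two analysts* is among the available readings.

Yes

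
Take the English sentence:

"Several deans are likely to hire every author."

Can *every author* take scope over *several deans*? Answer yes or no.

Yes

Raising constructions are monoclausal for scope purposes; *every author* is not separated from *several deans* by any island.
QR within a single clause is free, so the lower quantifier may take scope over the higher one.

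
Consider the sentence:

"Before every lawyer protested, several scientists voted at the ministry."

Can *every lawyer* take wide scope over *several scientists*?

*every lawyer* sits inside the adjunct clause *before every lawyer protested*.
Adjuncts are opaque for quantifier raising; a quantifier in an adjunct stays inside it.
*every lawyer* > *several scientists* would require crossing that boundary, which is illicit.

No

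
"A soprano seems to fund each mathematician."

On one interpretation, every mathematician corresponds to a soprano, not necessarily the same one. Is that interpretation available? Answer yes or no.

Yes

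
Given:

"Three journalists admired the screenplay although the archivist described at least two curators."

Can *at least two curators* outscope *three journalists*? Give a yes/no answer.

No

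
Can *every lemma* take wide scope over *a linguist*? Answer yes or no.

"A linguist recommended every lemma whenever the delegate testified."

*every lemma* is a matrix argument; the adjunct is an island but the target quantifier is outside it.
No island intervenes, so both surface and inverse scope are derivable.

Yes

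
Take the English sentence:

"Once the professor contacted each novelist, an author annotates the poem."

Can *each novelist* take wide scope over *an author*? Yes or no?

The DP *each novelist* is contained in the adjunct clause *once the professor contacted each novelist*.
Adjuncts are opaque for quantifier raising; a quantifier in an adjunct stays inside it.
So *each novelist* cannot raise to a position above *an author*.

No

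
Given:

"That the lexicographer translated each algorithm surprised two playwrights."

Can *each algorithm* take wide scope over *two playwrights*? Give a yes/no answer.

No

The target quantifier *each algorithm* is part of the sentential subject *that the lexicographer translated each algorithm*.
The Sentential Subject Constraint rules out raising the quantifier out of the that-clause subject.
So *each algorithm* cannot raise to a position above *two playwrights*.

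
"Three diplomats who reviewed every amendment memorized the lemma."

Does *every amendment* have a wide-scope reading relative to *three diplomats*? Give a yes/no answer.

*every amendment* sits inside the relative clause *who reviewed every amendment*.
Relative clauses are scope islands: a quantifier cannot QR out of a relative clause to take scope in the matrix clause.
*every amendment* > *three diplomats* would require crossing that boundary, which is illicit.

No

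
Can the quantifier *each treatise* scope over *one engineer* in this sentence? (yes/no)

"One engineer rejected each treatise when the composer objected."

The adjunct clause does not contain *each treatise*, which is the matrix object.
Nothing blocks QR of the lower DP to a position above the higher one, so inverse scope is available.

Yes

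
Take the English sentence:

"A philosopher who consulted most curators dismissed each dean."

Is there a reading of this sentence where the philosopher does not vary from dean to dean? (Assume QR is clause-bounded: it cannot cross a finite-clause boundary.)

Yes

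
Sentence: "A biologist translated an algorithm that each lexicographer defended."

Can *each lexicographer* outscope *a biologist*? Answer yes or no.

*each lexicographer* sits inside the relative clause *that each lexicographer defended* modifying *an algorithm*.
Relative clauses block scope extraction: QR cannot target a position outside the modified NP.
The inverse ordering *each lexicographer* > *a biologist* is therefore underivable.
(Only the surface reading survives: one fixed biologist with respect to all the relevant lexicographers.)

No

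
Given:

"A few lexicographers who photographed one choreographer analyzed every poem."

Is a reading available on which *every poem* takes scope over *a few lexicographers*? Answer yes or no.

The RC *who photographed one choreographer* is an island, but *every poem* is not inside it — it is the matrix object, a clausemate of *a few lexicographers*.
No island intervenes, so both surface and inverse scope are derivable.
So *every poem* > *a few lexicographers* is among the available readings.

Yes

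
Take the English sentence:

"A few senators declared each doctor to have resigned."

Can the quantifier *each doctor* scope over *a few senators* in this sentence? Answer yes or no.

Yes

The ECM infinitive is scope-transparent — *each doctor* is free to raise above *a few senators*.
Clause-internal QR can adjoin the lower DP above the subject, yielding the inverse reading.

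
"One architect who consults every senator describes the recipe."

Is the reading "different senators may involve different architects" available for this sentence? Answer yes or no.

The described interpretation is the *every senator* > *one architect* scoping.
Structurally, *every senator* is inside the relative clause *who consults every senator*.
QR out of a relative clause is ruled out by the relative-clause island constraint.
The inverse ordering *every senator* > *one architect* is therefore underivable.
(Only the surface reading survives: one fixed architect with respect to all the relevant senators.)

No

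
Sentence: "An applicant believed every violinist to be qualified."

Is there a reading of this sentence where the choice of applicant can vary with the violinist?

That reading corresponds to *every violinist* > *an applicant*.
This is an ECM construction: *every violinist* is the infinitival subject, Case-marked by the matrix verb, and the infinitive is transparent for QR.
No island intervenes, so both surface and inverse scope are derivable.

Yes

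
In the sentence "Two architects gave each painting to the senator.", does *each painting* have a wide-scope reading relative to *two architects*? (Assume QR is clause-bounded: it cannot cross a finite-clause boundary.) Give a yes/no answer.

*each painting* and *two architects* are in the same minimal clause.
No island intervenes, so both surface and inverse scope are derivable.

Yes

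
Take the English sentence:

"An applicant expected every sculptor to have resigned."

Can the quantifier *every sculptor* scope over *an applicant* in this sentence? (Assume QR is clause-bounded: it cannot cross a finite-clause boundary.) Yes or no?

Yes

*every sculptor* is the subject of an ECM infinitive — the infinitival complement of an ECM verb is not a scope island, so *every sculptor* can raise into the matrix clause.
With no island boundary between them, the object can take inverse scope over the subject via ordinary QR within the clause.
The sentence is scopally ambiguous between *an applicant* > *every sculptor* and *every sculptor* > *an applicant*.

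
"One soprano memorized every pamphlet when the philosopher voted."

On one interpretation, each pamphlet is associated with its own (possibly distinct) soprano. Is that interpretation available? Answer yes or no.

Yes

The described interpretation is the *every pamphlet* > *one soprano* scoping.
The adjunct island is irrelevant here — *every pamphlet* and *one soprano* are both in the matrix clause.
No island intervenes, so both surface and inverse scope are derivable.
So *every pamphlet* > *one soprano* is among the available readings.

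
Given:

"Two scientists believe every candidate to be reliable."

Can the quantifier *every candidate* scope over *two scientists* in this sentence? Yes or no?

This is an ECM construction: *every candidate* is the infinitival subject, Case-marked by the matrix verb, and the infinitive is transparent for QR.
Clause-internal QR can adjoin the lower DP above the subject, yielding the inverse reading.
The sentence is scopally ambiguous between *two scientists* > *every candidate* and *every candidate* > *two scientists*.

Yes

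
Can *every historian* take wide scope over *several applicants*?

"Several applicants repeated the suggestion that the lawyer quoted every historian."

No

The DP *every historian* is contained in the complex NP *the suggestion that the lawyer quoted every historian*.
Noun-complement clauses are scope islands (the Complex NP Constraint): a quantifier inside one cannot scope into the matrix.
*every historian* > *several applicants* would require crossing that boundary, which is illicit.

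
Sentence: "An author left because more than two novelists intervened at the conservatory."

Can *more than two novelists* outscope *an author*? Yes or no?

No

The DP *more than two novelists* is contained in the adjunct clause *because more than two novelists intervened at the conservatory*.
The adjunct-island constraint bars QR out of an adverbial clause.
Hence only narrow scope for *more than two novelists* (under *an author*) survives.
(Only the surface reading survives: one fixed author with respect to all the relevant novelists.)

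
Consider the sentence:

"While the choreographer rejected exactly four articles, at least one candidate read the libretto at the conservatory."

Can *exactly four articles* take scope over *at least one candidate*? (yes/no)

The DP *exactly four articles* is contained in the adjunct clause *while the choreographer rejected exactly four articles*.
Scope out of an adjunct clause is unavailable: QR respects the adjunct-island constraint.
*exactly four articles* is confined to the island and cannot take scope over *at least one candidate*.

No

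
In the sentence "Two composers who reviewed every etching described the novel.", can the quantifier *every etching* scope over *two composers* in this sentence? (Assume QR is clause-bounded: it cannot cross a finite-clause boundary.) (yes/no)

No

*every etching* is embedded in the relative clause *who reviewed every etching*.
Relative clauses block scope extraction: QR cannot target a position outside the modified NP.
So *every etching* cannot raise to a position above *two composers*.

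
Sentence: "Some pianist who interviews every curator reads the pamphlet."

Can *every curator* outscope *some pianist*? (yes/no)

No

*every curator* sits inside the relative clause *who interviews every curator*.
Relative clauses are scope islands: a quantifier cannot QR out of a relative clause to take scope in the matrix clause.
So the wide-scope reading for *every curator* is blocked.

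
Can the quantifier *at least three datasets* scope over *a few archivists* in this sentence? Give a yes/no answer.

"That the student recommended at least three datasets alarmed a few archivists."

*at least three datasets* occurs within the sentential subject *that the student recommended at least three datasets*.
Subjects — clausal subjects included — are islands for extraction, and QR is no exception.
So *at least three datasets* cannot raise to a position above *a few archivists*.

No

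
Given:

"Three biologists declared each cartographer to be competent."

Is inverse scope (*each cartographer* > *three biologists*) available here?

Yes

ECM infinitives lack a CP barrier, so *each cartographer* can QR over the matrix subject *three biologists*.
Nothing blocks QR of the lower DP to a position above the higher one, so inverse scope is available.
Both orderings are possible: *three biologists* > *each cartographer* and *each cartographer* > *three biologists*.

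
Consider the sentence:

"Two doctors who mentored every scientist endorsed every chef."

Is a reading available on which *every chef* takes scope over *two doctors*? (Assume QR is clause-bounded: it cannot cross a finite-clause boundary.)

The RC *who mentored every scientist* is an island, but *every chef* is not inside it — it is the matrix object, a clausemate of *two doctors*.
Nothing blocks QR of the lower DP to a position above the higher one, so inverse scope is available.

Yes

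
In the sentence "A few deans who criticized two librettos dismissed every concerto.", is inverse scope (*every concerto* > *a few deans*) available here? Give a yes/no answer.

Although the sentence contains a relative clause (*who criticized two librettos*), *every concerto* is outside it, in the matrix VP.
Clause-internal QR can adjoin the lower DP above the subject, yielding the inverse reading.
So *every concerto* > *a few deans* is among the available readings.

Yes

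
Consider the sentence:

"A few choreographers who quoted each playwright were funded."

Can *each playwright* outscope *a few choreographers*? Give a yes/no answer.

No

*each playwright* sits inside the relative clause *who quoted each playwright*.
A relative clause is a scope island — quantifier raising cannot cross its boundary.
*each playwright* > *a few choreographers* would require crossing that boundary, which is illicit.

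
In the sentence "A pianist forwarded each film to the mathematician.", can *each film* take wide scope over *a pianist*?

*each film* and *a pianist* are in the same minimal clause.
With no island boundary between them, the object can take inverse scope over the subject via ordinary QR within the clause.
So *each film* > *a pianist* is among the available readings.

Yes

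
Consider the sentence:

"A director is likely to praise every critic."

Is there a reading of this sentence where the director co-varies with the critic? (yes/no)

The paraphrase describes the scope ordering *every critic* > *a director*.
Infinitival complements of raising predicates do not block QR; *every critic* and *a director* are effectively clausemates.
Since no island is crossed, the inverse ordering is licensed alongside surface scope.

Yes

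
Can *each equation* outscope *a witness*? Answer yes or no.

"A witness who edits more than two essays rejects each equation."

Yes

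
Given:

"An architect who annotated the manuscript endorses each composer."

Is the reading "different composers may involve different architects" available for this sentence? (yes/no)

The paraphrase describes the scope ordering *each composer* > *an architect*.
*each composer* is a matrix argument; only *an architect* is modified by the relative clause *who annotated the manuscript*, so the RC island is irrelevant to the target quantifier.
Clause-internal QR can adjoin the lower DP above the subject, yielding the inverse reading.

Yes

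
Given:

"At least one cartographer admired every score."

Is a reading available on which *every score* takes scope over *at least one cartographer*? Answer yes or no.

Yes

*at least one cartographer* and *every score* are co-arguments of the matrix verb, with nothing but a clause-internal boundary between them.
No island intervenes, so both surface and inverse scope are derivable.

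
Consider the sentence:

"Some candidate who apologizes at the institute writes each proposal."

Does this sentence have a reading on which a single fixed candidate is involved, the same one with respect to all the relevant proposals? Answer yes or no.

This is the *some candidate* > *each proposal* reading.
Nothing needs to raise for *some candidate* > *each proposal*, so no island constraint is at stake.

Yes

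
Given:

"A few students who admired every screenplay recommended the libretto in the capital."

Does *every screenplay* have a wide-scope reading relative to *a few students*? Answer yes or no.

No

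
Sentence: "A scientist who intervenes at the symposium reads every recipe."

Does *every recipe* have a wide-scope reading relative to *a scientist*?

Yes

*every recipe* is a matrix argument; only *a scientist* is modified by the relative clause *who intervenes at the symposium*, so the RC island is irrelevant to the target quantifier.
No island intervenes, so both surface and inverse scope are derivable.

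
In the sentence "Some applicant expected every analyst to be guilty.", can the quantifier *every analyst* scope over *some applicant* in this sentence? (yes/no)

Yes

*every analyst* is the subject of an ECM infinitive — the infinitival complement of an ECM verb is not a scope island, so *every analyst* can raise into the matrix clause.
With no island boundary between them, the object can take inverse scope over the subject via ordinary QR within the clause.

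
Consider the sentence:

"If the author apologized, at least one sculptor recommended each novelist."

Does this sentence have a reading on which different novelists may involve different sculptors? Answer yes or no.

Yes

The described interpretation is the *each novelist* > *at least one sculptor* scoping.
The adjunct island is irrelevant here — *each novelist* and *at least one sculptor* are both in the matrix clause.
QR within a single clause is free, so the lower quantifier may take scope over the higher one.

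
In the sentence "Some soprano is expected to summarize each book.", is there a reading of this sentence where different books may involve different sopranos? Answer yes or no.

Yes

That reading corresponds to *each book* > *some soprano*.
*each book* is the object of the infinitival complement of a raising predicate; raising infinitives are transparent for QR, so the two DPs are in effect clausemates.
Clause-internal QR can adjoin the lower DP above the subject, yielding the inverse reading.
So *each book* > *some soprano* is among the available readings.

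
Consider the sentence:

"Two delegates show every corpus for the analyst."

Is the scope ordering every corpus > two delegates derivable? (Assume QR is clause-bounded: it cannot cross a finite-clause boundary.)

*two delegates* and *every corpus* are co-arguments of the matrix verb, with nothing but a clause-internal boundary between them.
Ordinary QR to a clause-peripheral position gives the wide-scope LF for the lower DP.
Both orderings are possible: *two delegates* > *every corpus* and *every corpus* > *two delegates*.

Yes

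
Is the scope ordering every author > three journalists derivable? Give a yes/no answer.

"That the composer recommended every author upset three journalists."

No

*every author* is embedded in the sentential subject *that the composer recommended every author*.
Sentential subjects are islands: a quantifier inside the subject clause cannot raise over the matrix predicate.
The ordering *every author* > *three journalists* is therefore underivable.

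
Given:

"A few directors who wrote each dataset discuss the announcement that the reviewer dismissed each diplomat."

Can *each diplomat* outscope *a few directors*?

No

The target quantifier *each diplomat* is part of the complex NP *the announcement that the reviewer dismissed each diplomat*.
A that-clause complement to a noun is an island; QR cannot cross the NP boundary.
Hence only narrow scope for *each diplomat* (under *a few directors*) survives.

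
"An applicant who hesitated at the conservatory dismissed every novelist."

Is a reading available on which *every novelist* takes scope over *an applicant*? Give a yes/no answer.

The relative clause *who hesitated at the conservatory* modifies *an applicant*, but *every novelist* is not inside that relative clause — it is an argument of the matrix verb.
Since no island is crossed, the inverse ordering is licensed alongside surface scope.
The sentence is scopally ambiguous between *an applicant* > *every novelist* and *every novelist* > *an applicant*.

Yes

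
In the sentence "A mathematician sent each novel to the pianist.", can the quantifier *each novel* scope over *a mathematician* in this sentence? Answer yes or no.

Both DPs are arguments of the same predicate; there is no clause or island boundary between them.
QR within a single clause is free, so the lower quantifier may take scope over the higher one.
So *each novel* > *a mathematician* is among the available readings.

Yes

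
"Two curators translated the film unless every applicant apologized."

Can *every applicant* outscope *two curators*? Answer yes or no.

No

Structurally, *every applicant* is inside the adjunct clause *unless every applicant apologized*.
Scope out of an adjunct clause is unavailable: QR respects the adjunct-island constraint.
Hence only narrow scope for *every applicant* (under *two curators*) survives.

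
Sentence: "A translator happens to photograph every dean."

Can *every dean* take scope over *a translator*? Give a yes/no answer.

*every dean* is inside a raising infinitive, which is transparent to QR (no CP barrier), so it behaves as a matrix argument.
Ordinary QR to a clause-peripheral position gives the wide-scope LF for the lower DP.
Both orderings are possible: *a translator* > *every dean* and *every dean* > *a translator*.

Yes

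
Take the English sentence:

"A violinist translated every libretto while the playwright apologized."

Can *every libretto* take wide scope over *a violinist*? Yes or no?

Although there is an adjunct clause, *every libretto* is in the main clause, not inside the adjunct.
Since no island is crossed, the inverse ordering is licensed alongside surface scope.

Yes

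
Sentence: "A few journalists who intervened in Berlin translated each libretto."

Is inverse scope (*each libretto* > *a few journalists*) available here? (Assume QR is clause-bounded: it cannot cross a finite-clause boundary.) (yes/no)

The relative clause *who intervened in Berlin* modifies *a few journalists*, but *each libretto* is not inside that relative clause — it is an argument of the matrix verb.
Nothing blocks QR of the lower DP to a position above the higher one, so inverse scope is available.
So *each libretto* > *a few journalists* is among the available readings.

Yes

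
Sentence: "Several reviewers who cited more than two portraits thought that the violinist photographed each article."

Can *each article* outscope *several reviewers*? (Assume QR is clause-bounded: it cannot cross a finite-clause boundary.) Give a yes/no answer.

No

*each article* sits inside the finite complement clause *that the violinist photographed each article*.
Given the clause-boundedness assumption, QR cannot cross the finite CP into the matrix.
So *each article* cannot raise high enough to outscope *several reviewers*; only the surface ordering *several reviewers* > *each article* is available.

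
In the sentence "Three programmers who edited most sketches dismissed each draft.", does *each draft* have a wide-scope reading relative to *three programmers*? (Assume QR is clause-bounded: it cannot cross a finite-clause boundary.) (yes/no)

Yes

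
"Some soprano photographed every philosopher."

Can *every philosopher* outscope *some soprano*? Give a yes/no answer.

*some soprano* and *every philosopher* are co-arguments of the matrix verb, with nothing but a clause-internal boundary between them.
Since no island is crossed, the inverse ordering is licensed alongside surface scope.

Yes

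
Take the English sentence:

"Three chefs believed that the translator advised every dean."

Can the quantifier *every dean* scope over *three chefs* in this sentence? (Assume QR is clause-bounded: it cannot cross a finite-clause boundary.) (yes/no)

Structurally, *every dean* is inside the finite complement clause *that the translator advised every dean*.
Given the clause-boundedness assumption, QR cannot cross the finite CP into the matrix.
So the wide-scope reading for *every dean* is blocked.

No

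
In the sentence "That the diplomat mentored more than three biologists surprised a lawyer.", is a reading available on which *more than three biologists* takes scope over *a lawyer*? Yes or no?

Structurally, *more than three biologists* is inside the sentential subject *that the diplomat mentored more than three biologists*.
Subjects — clausal subjects included — are islands for extraction, and QR is no exception.
So the wide-scope reading for *more than three biologists* is blocked.

No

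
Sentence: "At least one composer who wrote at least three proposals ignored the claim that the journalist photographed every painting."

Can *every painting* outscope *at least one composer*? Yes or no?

No

*every painting* sits inside the complex NP *the claim that the journalist photographed every painting*.
A that-clause complement to a noun is an island; QR cannot cross the NP boundary.
So *every painting* cannot raise to a position above *at least one composer*.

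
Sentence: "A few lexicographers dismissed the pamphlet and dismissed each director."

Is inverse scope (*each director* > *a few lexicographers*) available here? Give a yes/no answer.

No

The target quantifier *each director* is part of one conjunct of the coordinate structure (*dismissed each director*).
QR out of a conjunct would have to apply non-ATB, which the CSC forbids.
The inverse ordering *each director* > *a few lexicographers* is therefore underivable.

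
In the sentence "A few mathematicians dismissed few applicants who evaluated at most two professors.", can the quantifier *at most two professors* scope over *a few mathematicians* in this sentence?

No

*at most two professors* sits inside the relative clause *who evaluated at most two professors* modifying *few applicants*.
The relative clause forms an island for QR, so the quantifier is confined to the head noun's restrictor.
Hence only narrow scope for *at most two professors* (under *a few mathematicians*) survives.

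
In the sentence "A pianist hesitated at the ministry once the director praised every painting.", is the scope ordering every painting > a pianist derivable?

No

*every painting* sits inside the adjunct clause *once the director praised every painting*.
The adjunct-island constraint bars QR out of an adverbial clause.
The inverse ordering *every painting* > *a pianist* is therefore underivable.
(Only the surface reading survives: one fixed pianist with respect to all the relevant paintings.)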